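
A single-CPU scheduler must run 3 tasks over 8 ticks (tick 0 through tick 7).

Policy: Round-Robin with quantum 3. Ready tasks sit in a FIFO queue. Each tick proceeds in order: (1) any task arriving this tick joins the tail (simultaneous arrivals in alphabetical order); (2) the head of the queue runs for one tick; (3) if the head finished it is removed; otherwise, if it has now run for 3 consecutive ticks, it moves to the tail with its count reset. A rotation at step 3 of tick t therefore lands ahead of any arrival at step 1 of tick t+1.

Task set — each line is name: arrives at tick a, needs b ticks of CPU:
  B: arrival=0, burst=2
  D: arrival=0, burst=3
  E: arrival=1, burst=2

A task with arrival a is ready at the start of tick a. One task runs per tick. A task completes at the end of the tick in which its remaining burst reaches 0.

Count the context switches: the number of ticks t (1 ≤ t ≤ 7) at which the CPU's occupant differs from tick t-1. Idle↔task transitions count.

t=0: queue=[B,D] q_used=0 → run B
t=1: queue=[B,D,E] q_used=1 → run B
t=2: queue=[D,E] q_used=0 → run D
t=3: queue=[D,E] q_used=1 → run D
t=4: queue=[D,E] q_used=2 → run D
t=5: queue=[E] q_used=0 → run E
t=6: queue=[E] q_used=1 → run E
t=7: (idle)

context switches = 3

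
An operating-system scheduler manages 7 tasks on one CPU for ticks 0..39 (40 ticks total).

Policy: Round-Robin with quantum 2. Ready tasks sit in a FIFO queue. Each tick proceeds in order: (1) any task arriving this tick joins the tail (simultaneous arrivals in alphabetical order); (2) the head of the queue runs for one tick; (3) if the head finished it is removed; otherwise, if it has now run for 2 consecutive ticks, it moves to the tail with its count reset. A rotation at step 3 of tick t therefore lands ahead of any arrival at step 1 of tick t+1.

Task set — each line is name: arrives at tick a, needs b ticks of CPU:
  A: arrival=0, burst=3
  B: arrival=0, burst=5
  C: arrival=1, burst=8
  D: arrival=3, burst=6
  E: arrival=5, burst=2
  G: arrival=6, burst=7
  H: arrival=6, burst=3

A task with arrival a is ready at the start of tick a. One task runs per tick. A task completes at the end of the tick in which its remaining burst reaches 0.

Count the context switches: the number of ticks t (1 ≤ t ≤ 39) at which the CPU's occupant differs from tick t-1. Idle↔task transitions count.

t=0: queue=[A,B] q_used=0 → run A
t=1: queue=[A,B,C] q_used=1 → run A
t=2: queue=[B,C,A] q_used=0 → run B
t=3: queue=[B,C,A,D] q_used=1 → run B
t=4: queue=[C,A,D,B] q_used=0 → run C
t=5: queue=[C,A,D,B,E] q_used=1 → run C
t=6: queue=[A,D,B,E,C,G,H] q_used=0 → run A
t=7: queue=[D,B,E,C,G,H] q_used=0 → run D
t=8: queue=[D,B,E,C,G,H] q_used=1 → run D
t=9: queue=[B,E,C,G,H,D] q_used=0 → run B
t=10: queue=[B,E,C,G,H,D] q_used=1 → run B
t=11: queue=[E,C,G,H,D,B] q_used=0 → run E
t=12: queue=[E,C,G,H,D,B] q_used=1 → run E
t=13: queue=[C,G,H,D,B] q_used=0 → run C
t=14: queue=[C,G,H,D,B] q_used=1 → run C
t=15: queue=[G,H,D,B,C] q_used=0 → run G
t=16: queue=[G,H,D,B,C] q_used=1 → run G
t=17: queue=[H,D,B,C,G] q_used=0 → run H
t=18: queue=[H,D,B,C,G] q_used=1 → run H
t=19: queue=[D,B,C,G,H] q_used=0 → run D
t=20: queue=[D,B,C,G,H] q_used=1 → run D
t=21: queue=[B,C,G,H,D] q_used=0 → run B
t=22: queue=[C,G,H,D] q_used=0 → run C
t=23: queue=[C,G,H,D] q_used=1 → run C
t=24: queue=[G,H,D,C] q_used=0 → run G
t=25: queue=[G,H,D,C] q_used=1 → run G
t=26: queue=[H,D,C,G] q_used=0 → run H
t=27: queue=[D,C,G] q_used=0 → run D
t=28: queue=[D,C,G] q_used=1 → run D
t=29: queue=[C,G] q_used=0 → run C
t=30: queue=[C,G] q_used=1 → run C
t=31: queue=[G] q_used=0 → run G
t=32: queue=[G] q_used=1 → run G
t=33: queue=[G] q_used=0 → run G
t=34: (idle)
t=35: (idle)
t=36: (idle)
t=37: (idle)
t=38: (idle)
t=39: (idle)

context switches = 18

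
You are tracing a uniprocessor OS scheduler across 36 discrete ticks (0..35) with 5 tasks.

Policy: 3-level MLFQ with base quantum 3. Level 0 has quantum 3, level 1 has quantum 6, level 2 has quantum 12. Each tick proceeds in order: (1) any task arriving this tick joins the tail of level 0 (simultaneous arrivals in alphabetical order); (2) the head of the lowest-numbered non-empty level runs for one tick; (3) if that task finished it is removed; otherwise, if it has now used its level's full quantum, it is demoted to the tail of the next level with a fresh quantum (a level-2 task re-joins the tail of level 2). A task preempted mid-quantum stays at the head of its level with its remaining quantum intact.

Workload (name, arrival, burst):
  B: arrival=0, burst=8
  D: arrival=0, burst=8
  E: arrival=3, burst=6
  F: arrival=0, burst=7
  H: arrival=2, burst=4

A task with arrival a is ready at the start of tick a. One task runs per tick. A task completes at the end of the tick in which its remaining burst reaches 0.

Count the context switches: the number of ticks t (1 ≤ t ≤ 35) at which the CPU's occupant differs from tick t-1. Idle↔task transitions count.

t=0: L0/L1/L2 = BDF/-/- → run B
t=1: L0/L1/L2 = BDF/-/- → run B
t=2: L0/L1/L2 = BDFH/-/- → run B
t=3: L0/L1/L2 = DFHE/B/- → run D
t=4: L0/L1/L2 = DFHE/B/- → run D
t=5: L0/L1/L2 = DFHE/B/- → run D
t=6: L0/L1/L2 = FHE/BD/- → run F
t=7: L0/L1/L2 = FHE/BD/- → run F
t=8: L0/L1/L2 = FHE/BD/- → run F
t=9: L0/L1/L2 = HE/BDF/- → run H
t=10: L0/L1/L2 = HE/BDF/- → run H
t=11: L0/L1/L2 = HE/BDF/- → run H
t=12: L0/L1/L2 = E/BDFH/- → run E
t=13: L0/L1/L2 = E/BDFH/- → run E
t=14: L0/L1/L2 = E/BDFH/- → run E
t=15: L0/L1/L2 = -/BDFHE/- → run B
t=16: L0/L1/L2 = -/BDFHE/- → run B
t=17: L0/L1/L2 = -/BDFHE/- → run B
t=18: L0/L1/L2 = -/BDFHE/- → run B
t=19: L0/L1/L2 = -/BDFHE/- → run B
t=20: L0/L1/L2 = -/DFHE/- → run D
t=21: L0/L1/L2 = -/DFHE/- → run D
t=22: L0/L1/L2 = -/DFHE/- → run D
t=23: L0/L1/L2 = -/DFHE/- → run D
t=24: L0/L1/L2 = -/DFHE/- → run D
t=25: L0/L1/L2 = -/FHE/- → run F
t=26: L0/L1/L2 = -/FHE/- → run F
t=27: L0/L1/L2 = -/FHE/- → run F
t=28: L0/L1/L2 = -/FHE/- → run F
t=29: L0/L1/L2 = -/HE/- → run H
t=30: L0/L1/L2 = -/E/- → run E
t=31: L0/L1/L2 = -/E/- → run E
t=32: L0/L1/L2 = -/E/- → run E
t=33: (idle)
t=34: (idle)
t=35: (idle)

context switches = 10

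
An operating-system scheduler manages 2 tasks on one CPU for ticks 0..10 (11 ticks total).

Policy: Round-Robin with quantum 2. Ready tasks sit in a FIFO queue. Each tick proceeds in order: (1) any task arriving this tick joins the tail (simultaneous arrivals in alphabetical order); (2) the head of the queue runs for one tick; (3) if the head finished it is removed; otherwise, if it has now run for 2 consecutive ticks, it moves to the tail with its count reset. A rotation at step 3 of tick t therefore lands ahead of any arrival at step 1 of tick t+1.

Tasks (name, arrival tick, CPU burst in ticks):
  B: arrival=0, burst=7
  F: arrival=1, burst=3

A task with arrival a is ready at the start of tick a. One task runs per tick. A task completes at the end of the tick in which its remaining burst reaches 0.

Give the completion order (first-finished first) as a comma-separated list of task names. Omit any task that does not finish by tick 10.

completion order = F, B

t=0: queue=[B] q_used=0 → run B
t=1: queue=[B,F] q_used=1 → run B
t=2: queue=[F,B] q_used=0 → run F
t=3: queue=[F,B] q_used=1 → run F
t=4: queue=[B,F] q_used=0 → run B
t=5: queue=[B,F] q_used=1 → run B
t=6: queue=[F,B] q_used=0 → run F
t=7: queue=[B] q_used=0 → run B
t=8: queue=[B] q_used=1 → run B
t=9: queue=[B] q_used=0 → run B
t=10: (idle)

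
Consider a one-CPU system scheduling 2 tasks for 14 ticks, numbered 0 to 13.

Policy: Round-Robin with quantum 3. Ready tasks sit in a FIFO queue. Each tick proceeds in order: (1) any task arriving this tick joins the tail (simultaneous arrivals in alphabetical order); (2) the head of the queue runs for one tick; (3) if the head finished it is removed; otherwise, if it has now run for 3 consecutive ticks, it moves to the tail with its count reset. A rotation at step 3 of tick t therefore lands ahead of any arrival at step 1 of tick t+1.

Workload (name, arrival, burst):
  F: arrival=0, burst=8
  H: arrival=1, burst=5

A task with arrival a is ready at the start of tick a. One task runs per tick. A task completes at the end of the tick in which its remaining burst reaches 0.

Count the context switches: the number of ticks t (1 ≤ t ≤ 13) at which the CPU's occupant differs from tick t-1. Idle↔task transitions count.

context switches = 5

t=0: queue=[F] q_used=0 → run F
t=1: queue=[F,H] q_used=1 → run F
t=2: queue=[F,H] q_used=2 → run F
t=3: queue=[H,F] q_used=0 → run H
t=4: queue=[H,F] q_used=1 → run H
t=5: queue=[H,F] q_used=2 → run H
t=6: queue=[F,H] q_used=0 → run F
t=7: queue=[F,H] q_used=1 → run F
t=8: queue=[F,H] q_used=2 → run F
t=9: queue=[H,F] q_used=0 → run H
t=10: queue=[H,F] q_used=1 → run H
t=11: queue=[F] q_used=0 → run F
t=12: queue=[F] q_used=1 → run F
t=13: (idle)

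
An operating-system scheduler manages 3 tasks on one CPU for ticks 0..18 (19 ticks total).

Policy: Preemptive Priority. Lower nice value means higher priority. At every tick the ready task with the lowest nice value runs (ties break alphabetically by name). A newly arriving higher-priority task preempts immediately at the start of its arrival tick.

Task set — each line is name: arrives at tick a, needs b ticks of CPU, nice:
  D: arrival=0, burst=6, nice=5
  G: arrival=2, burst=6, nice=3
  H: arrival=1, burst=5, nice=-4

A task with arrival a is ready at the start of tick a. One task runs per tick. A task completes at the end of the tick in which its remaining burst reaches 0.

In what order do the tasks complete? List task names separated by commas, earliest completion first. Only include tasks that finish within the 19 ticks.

completion order = H, G, D

t=0: ready={D} → run D
t=1: ready={D,H} → run H
t=2: ready={D,G,H} → run H
t=3: ready={D,G,H} → run H
t=4: ready={D,G,H} → run H
t=5: ready={D,G,H} → run H
t=6: ready={D,G} → run G
t=7: ready={D,G} → run G
t=8: ready={D,G} → run G
t=9: ready={D,G} → run G
t=10: ready={D,G} → run G
t=11: ready={D,G} → run G
t=12: ready={D} → run D
t=13: ready={D} → run D
t=14: ready={D} → run D
t=15: ready={D} → run D
t=16: ready={D} → run D
t=17: (idle)
t=18: (idle)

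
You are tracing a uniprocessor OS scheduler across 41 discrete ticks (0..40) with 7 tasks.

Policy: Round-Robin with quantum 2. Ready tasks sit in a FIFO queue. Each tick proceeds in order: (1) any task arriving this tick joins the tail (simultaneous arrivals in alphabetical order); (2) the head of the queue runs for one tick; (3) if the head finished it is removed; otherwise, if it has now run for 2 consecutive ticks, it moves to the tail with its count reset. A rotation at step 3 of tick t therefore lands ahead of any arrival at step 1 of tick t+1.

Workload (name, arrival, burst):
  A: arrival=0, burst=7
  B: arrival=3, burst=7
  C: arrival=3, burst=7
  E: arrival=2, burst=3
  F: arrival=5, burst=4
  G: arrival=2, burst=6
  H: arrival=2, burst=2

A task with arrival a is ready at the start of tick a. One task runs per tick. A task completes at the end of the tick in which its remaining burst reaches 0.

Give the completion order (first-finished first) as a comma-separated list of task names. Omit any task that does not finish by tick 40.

t=0: queue=[A] q_used=0 → run A
t=1: queue=[A] q_used=1 → run A
t=2: queue=[A,E,G,H] q_used=0 → run A
t=3: queue=[A,E,G,H,B,C] q_used=1 → run A
t=4: queue=[E,G,H,B,C,A] q_used=0 → run E
t=5: queue=[E,G,H,B,C,A,F] q_used=1 → run E
t=6: queue=[G,H,B,C,A,F,E] q_used=0 → run G
t=7: queue=[G,H,B,C,A,F,E] q_used=1 → run G
t=8: queue=[H,B,C,A,F,E,G] q_used=0 → run H
t=9: queue=[H,B,C,A,F,E,G] q_used=1 → run H
t=10: queue=[B,C,A,F,E,G] q_used=0 → run B
t=11: queue=[B,C,A,F,E,G] q_used=1 → run B
t=12: queue=[C,A,F,E,G,B] q_used=0 → run C
t=13: queue=[C,A,F,E,G,B] q_used=1 → run C
t=14: queue=[A,F,E,G,B,C] q_used=0 → run A
t=15: queue=[A,F,E,G,B,C] q_used=1 → run A
t=16: queue=[F,E,G,B,C,A] q_used=0 → run F
t=17: queue=[F,E,G,B,C,A] q_used=1 → run F
t=18: queue=[E,G,B,C,A,F] q_used=0 → run E
t=19: queue=[G,B,C,A,F] q_used=0 → run G
t=20: queue=[G,B,C,A,F] q_used=1 → run G
t=21: queue=[B,C,A,F,G] q_used=0 → run B
t=22: queue=[B,C,A,F,G] q_used=1 → run B
t=23: queue=[C,A,F,G,B] q_used=0 → run C
t=24: queue=[C,A,F,G,B] q_used=1 → run C
t=25: queue=[A,F,G,B,C] q_used=0 → run A
t=26: queue=[F,G,B,C] q_used=0 → run F
t=27: queue=[F,G,B,C] q_used=1 → run F
t=28: queue=[G,B,C] q_used=0 → run G
t=29: queue=[G,B,C] q_used=1 → run G
t=30: queue=[B,C] q_used=0 → run B
t=31: queue=[B,C] q_used=1 → run B
t=32: queue=[C,B] q_used=0 → run C
t=33: queue=[C,B] q_used=1 → run C
t=34: queue=[B,C] q_used=0 → run B
t=35: queue=[C] q_used=0 → run C
t=36: (idle)
t=37: (idle)
t=38: (idle)
t=39: (idle)
t=40: (idle)

completion order = H, E, A, F, G, B, C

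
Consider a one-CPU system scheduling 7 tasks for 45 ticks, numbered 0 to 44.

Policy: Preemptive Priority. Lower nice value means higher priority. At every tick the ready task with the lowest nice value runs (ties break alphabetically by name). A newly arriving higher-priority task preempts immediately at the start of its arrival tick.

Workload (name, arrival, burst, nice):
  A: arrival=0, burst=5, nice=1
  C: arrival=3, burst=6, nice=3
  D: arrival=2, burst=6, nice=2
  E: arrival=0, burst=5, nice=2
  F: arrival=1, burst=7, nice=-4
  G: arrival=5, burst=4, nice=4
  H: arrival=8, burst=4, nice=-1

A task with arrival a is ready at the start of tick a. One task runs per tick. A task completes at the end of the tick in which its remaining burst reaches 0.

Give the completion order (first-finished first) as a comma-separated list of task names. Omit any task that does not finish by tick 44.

completion order = F, H, A, D, E, C, G

t=0: ready={A,E} → run A
t=1: ready={A,E,F} → run F
t=2: ready={A,D,E,F} → run F
t=3: ready={A,C,D,E,F} → run F
t=4: ready={A,C,D,E,F} → run F
t=5: ready={A,C,D,E,F,G} → run F
t=6: ready={A,C,D,E,F,G} → run F
t=7: ready={A,C,D,E,F,G} → run F
t=8: ready={A,C,D,E,G,H} → run H
t=9: ready={A,C,D,E,G,H} → run H
t=10: ready={A,C,D,E,G,H} → run H
t=11: ready={A,C,D,E,G,H} → run H
t=12: ready={A,C,D,E,G} → run A
t=13: ready={A,C,D,E,G} → run A
t=14: ready={A,C,D,E,G} → run A
t=15: ready={A,C,D,E,G} → run A
t=16: ready={C,D,E,G} → run D
t=17: ready={C,D,E,G} → run D
t=18: ready={C,D,E,G} → run D
t=19: ready={C,D,E,G} → run D
t=20: ready={C,D,E,G} → run D
t=21: ready={C,D,E,G} → run D
t=22: ready={C,E,G} → run E
t=23: ready={C,E,G} → run E
t=24: ready={C,E,G} → run E
t=25: ready={C,E,G} → run E
t=26: ready={C,E,G} → run E
t=27: ready={C,G} → run C
t=28: ready={C,G} → run C
t=29: ready={C,G} → run C
t=30: ready={C,G} → run C
t=31: ready={C,G} → run C
t=32: ready={C,G} → run C
t=33: ready={G} → run G
t=34: ready={G} → run G
t=35: ready={G} → run G
t=36: ready={G} → run G
t=37: (idle)
t=38: (idle)
t=39: (idle)
t=40: (idle)
t=41: (idle)
t=42: (idle)
t=43: (idle)
t=44: (idle)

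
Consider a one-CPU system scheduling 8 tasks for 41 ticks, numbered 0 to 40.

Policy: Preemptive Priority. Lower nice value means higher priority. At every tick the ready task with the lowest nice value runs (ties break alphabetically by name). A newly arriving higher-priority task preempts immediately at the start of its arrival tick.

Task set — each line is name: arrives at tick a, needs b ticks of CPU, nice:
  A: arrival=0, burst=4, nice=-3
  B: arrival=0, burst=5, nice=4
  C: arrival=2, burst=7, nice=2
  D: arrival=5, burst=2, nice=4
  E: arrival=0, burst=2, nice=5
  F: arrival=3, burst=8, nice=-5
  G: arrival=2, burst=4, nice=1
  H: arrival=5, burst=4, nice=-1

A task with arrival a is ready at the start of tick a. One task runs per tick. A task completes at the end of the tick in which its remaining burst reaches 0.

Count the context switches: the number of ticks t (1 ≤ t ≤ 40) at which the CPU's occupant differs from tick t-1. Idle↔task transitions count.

t=0: ready={A,B,E} → run A
t=1: ready={A,B,E} → run A
t=2: ready={A,B,C,E,G} → run A
t=3: ready={A,B,C,E,F,G} → run F
t=4: ready={A,B,C,E,F,G} → run F
t=5: ready={A,B,C,D,E,F,G,H} → run F
t=6: ready={A,B,C,D,E,F,G,H} → run F
t=7: ready={A,B,C,D,E,F,G,H} → run F
t=8: ready={A,B,C,D,E,F,G,H} → run F
t=9: ready={A,B,C,D,E,F,G,H} → run F
t=10: ready={A,B,C,D,E,F,G,H} → run F
t=11: ready={A,B,C,D,E,G,H} → run A
t=12: ready={B,C,D,E,G,H} → run H
t=13: ready={B,C,D,E,G,H} → run H
t=14: ready={B,C,D,E,G,H} → run H
t=15: ready={B,C,D,E,G,H} → run H
t=16: ready={B,C,D,E,G} → run G
t=17: ready={B,C,D,E,G} → run G
t=18: ready={B,C,D,E,G} → run G
t=19: ready={B,C,D,E,G} → run G
t=20: ready={B,C,D,E} → run C
t=21: ready={B,C,D,E} → run C
t=22: ready={B,C,D,E} → run C
t=23: ready={B,C,D,E} → run C
t=24: ready={B,C,D,E} → run C
t=25: ready={B,C,D,E} → run C
t=26: ready={B,C,D,E} → run C
t=27: ready={B,D,E} → run B
t=28: ready={B,D,E} → run B
t=29: ready={B,D,E} → run B
t=30: ready={B,D,E} → run B
t=31: ready={B,D,E} → run B
t=32: ready={D,E} → run D
t=33: ready={D,E} → run D
t=34: ready={E} → run E
t=35: ready={E} → run E
t=36: (idle)
t=37: (idle)
t=38: (idle)
t=39: (idle)
t=40: (idle)

context switches = 9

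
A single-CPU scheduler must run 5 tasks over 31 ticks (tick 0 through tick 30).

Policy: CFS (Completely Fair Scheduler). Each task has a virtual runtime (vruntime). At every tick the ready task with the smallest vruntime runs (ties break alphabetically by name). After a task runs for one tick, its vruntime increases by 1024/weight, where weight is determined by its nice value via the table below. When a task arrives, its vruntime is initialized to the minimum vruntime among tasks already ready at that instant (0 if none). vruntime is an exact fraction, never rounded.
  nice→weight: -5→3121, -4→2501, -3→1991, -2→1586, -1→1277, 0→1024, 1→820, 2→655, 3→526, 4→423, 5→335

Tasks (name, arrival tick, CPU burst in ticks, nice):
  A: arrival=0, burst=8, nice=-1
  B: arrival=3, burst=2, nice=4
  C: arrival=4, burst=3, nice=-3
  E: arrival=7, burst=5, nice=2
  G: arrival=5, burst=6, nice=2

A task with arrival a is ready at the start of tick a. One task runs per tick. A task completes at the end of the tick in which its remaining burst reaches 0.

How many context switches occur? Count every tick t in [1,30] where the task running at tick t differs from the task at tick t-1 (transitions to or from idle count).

context switches = 21

t=0: vr[A=0] → run A
t=1: vr[A=1024/1277] → run A
t=2: vr[A=2048/1277] → run A
t=3: vr[A=3072/1277 B=3072/1277] → run A
t=4: vr[A=4096/1277 B=3072/1277 C=3072/1277] → run B
t=5: vr[A=4096/1277 B=2607104/540171 C=3072/1277 G=3072/1277] → run C
t=6: vr[A=4096/1277 B=2607104/540171 C=7424000/2542507 G=3072/1277] → run G
t=7: vr[A=4096/1277 B=2607104/540171 C=7424000/2542507 E=7424000/2542507 G=3319808/836435] → run C
t=8: vr[A=4096/1277 B=2607104/540171 C=8731648/2542507 E=7424000/2542507 G=3319808/836435] → run E
t=9: vr[A=4096/1277 B=2607104/540171 C=8731648/2542507 E=7466247168/1665342085 G=3319808/836435] → run A
t=10: vr[A=5120/1277 B=2607104/540171 C=8731648/2542507 E=7466247168/1665342085 G=3319808/836435] → run C
t=11: vr[A=5120/1277 B=2607104/540171 E=7466247168/1665342085 G=3319808/836435] → run G
t=12: vr[A=5120/1277 B=2607104/540171 E=7466247168/1665342085 G=4627456/836435] → run A
t=13: vr[A=6144/1277 B=2607104/540171 E=7466247168/1665342085 G=4627456/836435] → run E
t=14: vr[A=6144/1277 B=2607104/540171 E=10069774336/1665342085 G=4627456/836435] → run A
t=15: vr[A=7168/1277 B=2607104/540171 E=10069774336/1665342085 G=4627456/836435] → run B
t=16: vr[A=7168/1277 E=10069774336/1665342085 G=4627456/836435] → run G
t=17: vr[A=7168/1277 E=10069774336/1665342085 G=5935104/836435] → run A
t=18: vr[E=10069774336/1665342085 G=5935104/836435] → run E
t=19: vr[E=12673301504/1665342085 G=5935104/836435] → run G
t=20: vr[E=12673301504/1665342085 G=7242752/836435] → run E
t=21: vr[E=15276828672/1665342085 G=7242752/836435] → run G
t=22: vr[E=15276828672/1665342085 G=1710080/167287] → run E
t=23: vr[G=1710080/167287] → run G
t=24: (idle)
t=25: (idle)
t=26: (idle)
t=27: (idle)
t=28: (idle)
t=29: (idle)
t=30: (idle)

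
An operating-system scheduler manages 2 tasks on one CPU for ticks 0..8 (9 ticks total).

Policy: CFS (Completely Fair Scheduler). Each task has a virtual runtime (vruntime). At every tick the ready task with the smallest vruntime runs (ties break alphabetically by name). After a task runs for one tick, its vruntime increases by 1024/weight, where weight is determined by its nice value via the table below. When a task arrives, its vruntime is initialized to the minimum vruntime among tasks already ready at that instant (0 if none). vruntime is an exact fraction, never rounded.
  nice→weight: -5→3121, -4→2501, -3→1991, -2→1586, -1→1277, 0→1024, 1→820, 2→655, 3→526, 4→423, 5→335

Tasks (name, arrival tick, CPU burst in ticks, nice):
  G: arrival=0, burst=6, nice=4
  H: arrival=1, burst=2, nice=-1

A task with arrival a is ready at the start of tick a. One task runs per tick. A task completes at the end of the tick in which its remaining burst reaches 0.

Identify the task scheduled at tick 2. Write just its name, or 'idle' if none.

running at tick 2 = H

t=0: vr[G=0] → run G
t=1: vr[G=1024/423 H=1024/423] → run G
t=2: vr[G=2048/423 H=1024/423] → run H
t=3: vr[G=2048/423 H=1740800/540171] → run H
t=4: vr[G=2048/423] → run G
t=5: vr[G=1024/141] → run G
t=6: vr[G=4096/423] → run G
t=7: vr[G=5120/423] → run G
t=8: (idle)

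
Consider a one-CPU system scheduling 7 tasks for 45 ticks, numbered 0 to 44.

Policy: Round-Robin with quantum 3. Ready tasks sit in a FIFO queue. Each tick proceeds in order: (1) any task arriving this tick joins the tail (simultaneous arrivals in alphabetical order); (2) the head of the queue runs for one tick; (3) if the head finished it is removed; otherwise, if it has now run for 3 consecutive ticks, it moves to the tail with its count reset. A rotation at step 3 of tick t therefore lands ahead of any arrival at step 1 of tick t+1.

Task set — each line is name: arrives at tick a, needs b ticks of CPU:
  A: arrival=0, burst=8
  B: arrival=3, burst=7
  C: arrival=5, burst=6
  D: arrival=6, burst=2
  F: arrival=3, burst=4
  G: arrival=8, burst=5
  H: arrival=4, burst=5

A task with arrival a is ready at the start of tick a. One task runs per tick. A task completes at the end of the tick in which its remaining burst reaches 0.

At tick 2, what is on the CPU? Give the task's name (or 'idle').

t=0: queue=[A] q_used=0 → run A
t=1: queue=[A] q_used=1 → run A
t=2: queue=[A] q_used=2 → run A
t=3: queue=[A,B,F] q_used=0 → run A
t=4: queue=[A,B,F,H] q_used=1 → run A
t=5: queue=[A,B,F,H,C] q_used=2 → run A
t=6: queue=[B,F,H,C,A,D] q_used=0 → run B
t=7: queue=[B,F,H,C,A,D] q_used=1 → run B
t=8: queue=[B,F,H,C,A,D,G] q_used=2 → run B
t=9: queue=[F,H,C,A,D,G,B] q_used=0 → run F
t=10: queue=[F,H,C,A,D,G,B] q_used=1 → run F
t=11: queue=[F,H,C,A,D,G,B] q_used=2 → run F
t=12: queue=[H,C,A,D,G,B,F] q_used=0 → run H
t=13: queue=[H,C,A,D,G,B,F] q_used=1 → run H
t=14: queue=[H,C,A,D,G,B,F] q_used=2 → run H
t=15: queue=[C,A,D,G,B,F,H] q_used=0 → run C
t=16: queue=[C,A,D,G,B,F,H] q_used=1 → run C
t=17: queue=[C,A,D,G,B,F,H] q_used=2 → run C
t=18: queue=[A,D,G,B,F,H,C] q_used=0 → run A
t=19: queue=[A,D,G,B,F,H,C] q_used=1 → run A
t=20: queue=[D,G,B,F,H,C] q_used=0 → run D
t=21: queue=[D,G,B,F,H,C] q_used=1 → run D
t=22: queue=[G,B,F,H,C] q_used=0 → run G
t=23: queue=[G,B,F,H,C] q_used=1 → run G
t=24: queue=[G,B,F,H,C] q_used=2 → run G
t=25: queue=[B,F,H,C,G] q_used=0 → run B
t=26: queue=[B,F,H,C,G] q_used=1 → run B
t=27: queue=[B,F,H,C,G] q_used=2 → run B
t=28: queue=[F,H,C,G,B] q_used=0 → run F
t=29: queue=[H,C,G,B] q_used=0 → run H
t=30: queue=[H,C,G,B] q_used=1 → run H
t=31: queue=[C,G,B] q_used=0 → run C
t=32: queue=[C,G,B] q_used=1 → run C
t=33: queue=[C,G,B] q_used=2 → run C
t=34: queue=[G,B] q_used=0 → run G
t=35: queue=[G,B] q_used=1 → run G
t=36: queue=[B] q_used=0 → run B
t=37: (idle)
t=38: (idle)
t=39: (idle)
t=40: (idle)
t=41: (idle)
t=42: (idle)
t=43: (idle)
t=44: (idle)

running at tick 2 = A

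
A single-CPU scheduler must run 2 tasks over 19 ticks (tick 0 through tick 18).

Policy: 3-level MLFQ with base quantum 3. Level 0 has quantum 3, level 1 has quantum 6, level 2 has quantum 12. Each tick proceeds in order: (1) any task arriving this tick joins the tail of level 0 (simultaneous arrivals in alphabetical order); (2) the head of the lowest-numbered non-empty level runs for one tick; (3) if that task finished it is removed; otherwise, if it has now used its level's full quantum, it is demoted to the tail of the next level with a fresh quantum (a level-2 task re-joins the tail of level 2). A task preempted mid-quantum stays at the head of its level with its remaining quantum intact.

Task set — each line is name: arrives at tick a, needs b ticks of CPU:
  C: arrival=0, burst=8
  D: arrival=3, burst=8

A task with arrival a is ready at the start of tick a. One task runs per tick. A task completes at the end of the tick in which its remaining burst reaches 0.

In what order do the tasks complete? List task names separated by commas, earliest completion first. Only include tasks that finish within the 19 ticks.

completion order = C, D

t=0: L0/L1/L2 = C/-/- → run C
t=1: L0/L1/L2 = C/-/- → run C
t=2: L0/L1/L2 = C/-/- → run C
t=3: L0/L1/L2 = D/C/- → run D
t=4: L0/L1/L2 = D/C/- → run D
t=5: L0/L1/L2 = D/C/- → run D
t=6: L0/L1/L2 = -/CD/- → run C
t=7: L0/L1/L2 = -/CD/- → run C
t=8: L0/L1/L2 = -/CD/- → run C
t=9: L0/L1/L2 = -/CD/- → run C
t=10: L0/L1/L2 = -/CD/- → run C
t=11: L0/L1/L2 = -/D/- → run D
t=12: L0/L1/L2 = -/D/- → run D
t=13: L0/L1/L2 = -/D/- → run D
t=14: L0/L1/L2 = -/D/- → run D
t=15: L0/L1/L2 = -/D/- → run D
t=16: (idle)
t=17: (idle)
t=18: (idle)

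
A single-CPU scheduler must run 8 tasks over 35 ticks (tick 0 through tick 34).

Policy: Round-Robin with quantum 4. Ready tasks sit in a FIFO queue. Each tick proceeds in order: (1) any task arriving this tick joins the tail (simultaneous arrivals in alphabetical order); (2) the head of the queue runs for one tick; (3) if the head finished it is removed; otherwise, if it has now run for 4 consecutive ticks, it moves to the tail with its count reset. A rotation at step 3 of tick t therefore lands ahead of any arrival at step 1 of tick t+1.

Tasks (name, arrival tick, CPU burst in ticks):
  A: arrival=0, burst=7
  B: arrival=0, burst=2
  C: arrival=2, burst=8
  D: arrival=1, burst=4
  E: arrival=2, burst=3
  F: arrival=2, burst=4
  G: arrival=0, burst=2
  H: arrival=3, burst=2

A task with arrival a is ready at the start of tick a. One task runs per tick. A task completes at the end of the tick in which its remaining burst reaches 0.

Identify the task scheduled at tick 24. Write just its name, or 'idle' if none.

running at tick 24 = H

t=0: queue=[A,B,G] q_used=0 → run A
t=1: queue=[A,B,G,D] q_used=1 → run A
t=2: queue=[A,B,G,D,C,E,F] q_used=2 → run A
t=3: queue=[A,B,G,D,C,E,F,H] q_used=3 → run A
t=4: queue=[B,G,D,C,E,F,H,A] q_used=0 → run B
t=5: queue=[B,G,D,C,E,F,H,A] q_used=1 → run B
t=6: queue=[G,D,C,E,F,H,A] q_used=0 → run G
t=7: queue=[G,D,C,E,F,H,A] q_used=1 → run G
t=8: queue=[D,C,E,F,H,A] q_used=0 → run D
t=9: queue=[D,C,E,F,H,A] q_used=1 → run D
t=10: queue=[D,C,E,F,H,A] q_used=2 → run D
t=11: queue=[D,C,E,F,H,A] q_used=3 → run D
t=12: queue=[C,E,F,H,A] q_used=0 → run C
t=13: queue=[C,E,F,H,A] q_used=1 → run C
t=14: queue=[C,E,F,H,A] q_used=2 → run C
t=15: queue=[C,E,F,H,A] q_used=3 → run C
t=16: queue=[E,F,H,A,C] q_used=0 → run E
t=17: queue=[E,F,H,A,C] q_used=1 → run E
t=18: queue=[E,F,H,A,C] q_used=2 → run E
t=19: queue=[F,H,A,C] q_used=0 → run F
t=20: queue=[F,H,A,C] q_used=1 → run F
t=21: queue=[F,H,A,C] q_used=2 → run F
t=22: queue=[F,H,A,C] q_used=3 → run F
t=23: queue=[H,A,C] q_used=0 → run H
t=24: queue=[H,A,C] q_used=1 → run H
t=25: queue=[A,C] q_used=0 → run A
t=26: queue=[A,C] q_used=1 → run A
t=27: queue=[A,C] q_used=2 → run A
t=28: queue=[C] q_used=0 → run C
t=29: queue=[C] q_used=1 → run C
t=30: queue=[C] q_used=2 → run C
t=31: queue=[C] q_used=3 → run C
t=32: (idle)
t=33: (idle)
t=34: (idle)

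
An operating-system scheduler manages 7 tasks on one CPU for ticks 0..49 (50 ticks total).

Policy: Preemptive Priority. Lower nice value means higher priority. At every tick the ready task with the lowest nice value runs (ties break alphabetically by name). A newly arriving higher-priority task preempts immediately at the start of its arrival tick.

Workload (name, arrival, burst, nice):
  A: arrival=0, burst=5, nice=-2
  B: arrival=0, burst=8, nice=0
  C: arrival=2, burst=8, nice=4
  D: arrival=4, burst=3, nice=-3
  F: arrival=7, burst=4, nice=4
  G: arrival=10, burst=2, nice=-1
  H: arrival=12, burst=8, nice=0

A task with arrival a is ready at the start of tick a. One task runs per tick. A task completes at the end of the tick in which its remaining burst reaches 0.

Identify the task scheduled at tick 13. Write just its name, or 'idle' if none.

t=0: ready={A,B} → run A
t=1: ready={A,B} → run A
t=2: ready={A,B,C} → run A
t=3: ready={A,B,C} → run A
t=4: ready={A,B,C,D} → run D
t=5: ready={A,B,C,D} → run D
t=6: ready={A,B,C,D} → run D
t=7: ready={A,B,C,F} → run A
t=8: ready={B,C,F} → run B
t=9: ready={B,C,F} → run B
t=10: ready={B,C,F,G} → run G
t=11: ready={B,C,F,G} → run G
t=12: ready={B,C,F,H} → run B
t=13: ready={B,C,F,H} → run B
t=14: ready={B,C,F,H} → run B
t=15: ready={B,C,F,H} → run B
t=16: ready={B,C,F,H} → run B
t=17: ready={B,C,F,H} → run B
t=18: ready={C,F,H} → run H
t=19: ready={C,F,H} → run H
t=20: ready={C,F,H} → run H
t=21: ready={C,F,H} → run H
t=22: ready={C,F,H} → run H
t=23: ready={C,F,H} → run H
t=24: ready={C,F,H} → run H
t=25: ready={C,F,H} → run H
t=26: ready={C,F} → run C
t=27: ready={C,F} → run C
t=28: ready={C,F} → run C
t=29: ready={C,F} → run C
t=30: ready={C,F} → run C
t=31: ready={C,F} → run C
t=32: ready={C,F} → run C
t=33: ready={C,F} → run C
t=34: ready={F} → run F
t=35: ready={F} → run F
t=36: ready={F} → run F
t=37: ready={F} → run F
t=38: (idle)
t=39: (idle)
t=40: (idle)
t=41: (idle)
t=42: (idle)
t=43: (idle)
t=44: (idle)
t=45: (idle)
t=46: (idle)
t=47: (idle)
t=48: (idle)
t=49: (idle)

running at tick 13 = B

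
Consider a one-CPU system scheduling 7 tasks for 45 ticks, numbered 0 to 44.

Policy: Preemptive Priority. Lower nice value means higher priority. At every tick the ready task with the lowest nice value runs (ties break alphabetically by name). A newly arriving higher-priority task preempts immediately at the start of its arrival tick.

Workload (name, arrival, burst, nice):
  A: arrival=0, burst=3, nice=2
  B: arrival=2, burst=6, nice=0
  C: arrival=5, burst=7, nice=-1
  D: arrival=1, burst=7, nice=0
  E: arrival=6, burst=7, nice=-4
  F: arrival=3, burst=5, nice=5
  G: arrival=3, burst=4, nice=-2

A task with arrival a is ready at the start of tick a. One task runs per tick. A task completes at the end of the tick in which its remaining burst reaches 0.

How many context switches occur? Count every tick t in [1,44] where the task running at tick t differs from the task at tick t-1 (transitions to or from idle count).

t=0: ready={A} → run A
t=1: ready={A,D} → run D
t=2: ready={A,B,D} → run B
t=3: ready={A,B,D,F,G} → run G
t=4: ready={A,B,D,F,G} → run G
t=5: ready={A,B,C,D,F,G} → run G
t=6: ready={A,B,C,D,E,F,G} → run E
t=7: ready={A,B,C,D,E,F,G} → run E
t=8: ready={A,B,C,D,E,F,G} → run E
t=9: ready={A,B,C,D,E,F,G} → run E
t=10: ready={A,B,C,D,E,F,G} → run E
t=11: ready={A,B,C,D,E,F,G} → run E
t=12: ready={A,B,C,D,E,F,G} → run E
t=13: ready={A,B,C,D,F,G} → run G
t=14: ready={A,B,C,D,F} → run C
t=15: ready={A,B,C,D,F} → run C
t=16: ready={A,B,C,D,F} → run C
t=17: ready={A,B,C,D,F} → run C
t=18: ready={A,B,C,D,F} → run C
t=19: ready={A,B,C,D,F} → run C
t=20: ready={A,B,C,D,F} → run C
t=21: ready={A,B,D,F} → run B
t=22: ready={A,B,D,F} → run B
t=23: ready={A,B,D,F} → run B
t=24: ready={A,B,D,F} → run B
t=25: ready={A,B,D,F} → run B
t=26: ready={A,D,F} → run D
t=27: ready={A,D,F} → run D
t=28: ready={A,D,F} → run D
t=29: ready={A,D,F} → run D
t=30: ready={A,D,F} → run D
t=31: ready={A,D,F} → run D
t=32: ready={A,F} → run A
t=33: ready={A,F} → run A
t=34: ready={F} → run F
t=35: ready={F} → run F
t=36: ready={F} → run F
t=37: ready={F} → run F
t=38: ready={F} → run F
t=39: (idle)
t=40: (idle)
t=41: (idle)
t=42: (idle)
t=43: (idle)
t=44: (idle)

context switches = 11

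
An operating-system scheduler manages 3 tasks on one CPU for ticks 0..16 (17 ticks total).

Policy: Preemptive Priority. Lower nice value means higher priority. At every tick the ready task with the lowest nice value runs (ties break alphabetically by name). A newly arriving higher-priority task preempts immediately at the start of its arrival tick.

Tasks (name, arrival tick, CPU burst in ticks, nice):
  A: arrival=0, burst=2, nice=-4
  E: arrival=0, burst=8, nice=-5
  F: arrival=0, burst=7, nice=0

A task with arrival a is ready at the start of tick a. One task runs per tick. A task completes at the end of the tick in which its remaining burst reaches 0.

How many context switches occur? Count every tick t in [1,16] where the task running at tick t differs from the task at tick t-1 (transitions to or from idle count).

t=0: ready={A,E,F} → run E
t=1: ready={A,E,F} → run E
t=2: ready={A,E,F} → run E
t=3: ready={A,E,F} → run E
t=4: ready={A,E,F} → run E
t=5: ready={A,E,F} → run E
t=6: ready={A,E,F} → run E
t=7: ready={A,E,F} → run E
t=8: ready={A,F} → run A
t=9: ready={A,F} → run A
t=10: ready={F} → run F
t=11: ready={F} → run F
t=12: ready={F} → run F
t=13: ready={F} → run F
t=14: ready={F} → run F
t=15: ready={F} → run F
t=16: ready={F} → run F

context switches = 2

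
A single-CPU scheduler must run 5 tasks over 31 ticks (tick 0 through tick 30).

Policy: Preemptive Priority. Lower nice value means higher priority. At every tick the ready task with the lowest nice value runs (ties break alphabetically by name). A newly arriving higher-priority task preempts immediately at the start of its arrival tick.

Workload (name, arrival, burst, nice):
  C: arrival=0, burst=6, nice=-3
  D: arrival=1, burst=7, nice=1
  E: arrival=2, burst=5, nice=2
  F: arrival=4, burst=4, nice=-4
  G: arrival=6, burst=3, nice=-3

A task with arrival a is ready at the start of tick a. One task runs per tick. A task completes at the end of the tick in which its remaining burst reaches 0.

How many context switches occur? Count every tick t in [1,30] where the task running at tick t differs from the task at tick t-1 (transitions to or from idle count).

context switches = 6

t=0: ready={C} → run C
t=1: ready={C,D} → run C
t=2: ready={C,D,E} → run C
t=3: ready={C,D,E} → run C
t=4: ready={C,D,E,F} → run F
t=5: ready={C,D,E,F} → run F
t=6: ready={C,D,E,F,G} → run F
t=7: ready={C,D,E,F,G} → run F
t=8: ready={C,D,E,G} → run C
t=9: ready={C,D,E,G} → run C
t=10: ready={D,E,G} → run G
t=11: ready={D,E,G} → run G
t=12: ready={D,E,G} → run G
t=13: ready={D,E} → run D
t=14: ready={D,E} → run D
t=15: ready={D,E} → run D
t=16: ready={D,E} → run D
t=17: ready={D,E} → run D
t=18: ready={D,E} → run D
t=19: ready={D,E} → run D
t=20: ready={E} → run E
t=21: ready={E} → run E
t=22: ready={E} → run E
t=23: ready={E} → run E
t=24: ready={E} → run E
t=25: (idle)
t=26: (idle)
t=27: (idle)
t=28: (idle)
t=29: (idle)
t=30: (idle)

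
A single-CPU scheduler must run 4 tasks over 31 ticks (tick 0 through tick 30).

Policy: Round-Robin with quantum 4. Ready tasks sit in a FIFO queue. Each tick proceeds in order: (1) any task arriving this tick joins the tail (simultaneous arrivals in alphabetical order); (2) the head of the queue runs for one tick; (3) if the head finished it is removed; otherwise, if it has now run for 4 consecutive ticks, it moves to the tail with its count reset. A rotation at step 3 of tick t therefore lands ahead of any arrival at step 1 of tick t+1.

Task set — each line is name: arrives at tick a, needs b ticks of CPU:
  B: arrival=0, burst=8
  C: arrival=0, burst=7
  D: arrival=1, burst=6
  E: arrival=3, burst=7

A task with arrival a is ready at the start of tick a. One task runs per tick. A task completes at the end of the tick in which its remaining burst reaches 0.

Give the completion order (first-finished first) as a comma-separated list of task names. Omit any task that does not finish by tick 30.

t=0: queue=[B,C] q_used=0 → run B
t=1: queue=[B,C,D] q_used=1 → run B
t=2: queue=[B,C,D] q_used=2 → run B
t=3: queue=[B,C,D,E] q_used=3 → run B
t=4: queue=[C,D,E,B] q_used=0 → run C
t=5: queue=[C,D,E,B] q_used=1 → run C
t=6: queue=[C,D,E,B] q_used=2 → run C
t=7: queue=[C,D,E,B] q_used=3 → run C
t=8: queue=[D,E,B,C] q_used=0 → run D
t=9: queue=[D,E,B,C] q_used=1 → run D
t=10: queue=[D,E,B,C] q_used=2 → run D
t=11: queue=[D,E,B,C] q_used=3 → run D
t=12: queue=[E,B,C,D] q_used=0 → run E
t=13: queue=[E,B,C,D] q_used=1 → run E
t=14: queue=[E,B,C,D] q_used=2 → run E
t=15: queue=[E,B,C,D] q_used=3 → run E
t=16: queue=[B,C,D,E] q_used=0 → run B
t=17: queue=[B,C,D,E] q_used=1 → run B
t=18: queue=[B,C,D,E] q_used=2 → run B
t=19: queue=[B,C,D,E] q_used=3 → run B
t=20: queue=[C,D,E] q_used=0 → run C
t=21: queue=[C,D,E] q_used=1 → run C
t=22: queue=[C,D,E] q_used=2 → run C
t=23: queue=[D,E] q_used=0 → run D
t=24: queue=[D,E] q_used=1 → run D
t=25: queue=[E] q_used=0 → run E
t=26: queue=[E] q_used=1 → run E
t=27: queue=[E] q_used=2 → run E
t=28: (idle)
t=29: (idle)
t=30: (idle)

completion order = B, C, D, E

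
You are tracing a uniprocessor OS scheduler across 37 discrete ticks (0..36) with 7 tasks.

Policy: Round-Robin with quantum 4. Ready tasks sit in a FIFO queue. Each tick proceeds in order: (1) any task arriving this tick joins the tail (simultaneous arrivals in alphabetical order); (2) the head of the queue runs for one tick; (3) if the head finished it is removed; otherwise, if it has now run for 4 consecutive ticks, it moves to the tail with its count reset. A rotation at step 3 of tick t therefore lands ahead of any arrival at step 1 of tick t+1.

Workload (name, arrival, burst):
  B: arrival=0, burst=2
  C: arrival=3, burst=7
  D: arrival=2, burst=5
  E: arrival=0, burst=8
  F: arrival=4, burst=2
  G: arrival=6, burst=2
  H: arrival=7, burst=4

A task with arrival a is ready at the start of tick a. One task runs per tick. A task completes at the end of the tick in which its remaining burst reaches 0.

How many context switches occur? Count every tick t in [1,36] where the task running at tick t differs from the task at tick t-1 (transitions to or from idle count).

context switches = 10

t=0: queue=[B,E] q_used=0 → run B
t=1: queue=[B,E] q_used=1 → run B
t=2: queue=[E,D] q_used=0 → run E
t=3: queue=[E,D,C] q_used=1 → run E
t=4: queue=[E,D,C,F] q_used=2 → run E
t=5: queue=[E,D,C,F] q_used=3 → run E
t=6: queue=[D,C,F,E,G] q_used=0 → run D
t=7: queue=[D,C,F,E,G,H] q_used=1 → run D
t=8: queue=[D,C,F,E,G,H] q_used=2 → run D
t=9: queue=[D,C,F,E,G,H] q_used=3 → run D
t=10: queue=[C,F,E,G,H,D] q_used=0 → run C
t=11: queue=[C,F,E,G,H,D] q_used=1 → run C
t=12: queue=[C,F,E,G,H,D] q_used=2 → run C
t=13: queue=[C,F,E,G,H,D] q_used=3 → run C
t=14: queue=[F,E,G,H,D,C] q_used=0 → run F
t=15: queue=[F,E,G,H,D,C] q_used=1 → run F
t=16: queue=[E,G,H,D,C] q_used=0 → run E
t=17: queue=[E,G,H,D,C] q_used=1 → run E
t=18: queue=[E,G,H,D,C] q_used=2 → run E
t=19: queue=[E,G,H,D,C] q_used=3 → run E
t=20: queue=[G,H,D,C] q_used=0 → run G
t=21: queue=[G,H,D,C] q_used=1 → run G
t=22: queue=[H,D,C] q_used=0 → run H
t=23: queue=[H,D,C] q_used=1 → run H
t=24: queue=[H,D,C] q_used=2 → run H
t=25: queue=[H,D,C] q_used=3 → run H
t=26: queue=[D,C] q_used=0 → run D
t=27: queue=[C] q_used=0 → run C
t=28: queue=[C] q_used=1 → run C
t=29: queue=[C] q_used=2 → run C
t=30: (idle)
t=31: (idle)
t=32: (idle)
t=33: (idle)
t=34: (idle)
t=35: (idle)
t=36: (idle)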